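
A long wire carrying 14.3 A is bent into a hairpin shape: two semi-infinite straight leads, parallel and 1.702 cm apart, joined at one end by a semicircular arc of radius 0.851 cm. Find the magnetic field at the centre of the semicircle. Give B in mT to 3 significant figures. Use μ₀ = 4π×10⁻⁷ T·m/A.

B ≈ 0.864 mT

The semicircular arc contributes B_arc = μ₀I·π/(4πR) = μ₀I/(4R) = 5.28×10⁻⁴ T.
Each semi-infinite lead is at perpendicular distance R = 0.00851 m from the centre, with the perpendicular foot at its near end, so it contributes μ₀I/(4πR); both point the same way, together 3.36×10⁻⁴ T.
Arc and leads all point the same direction: B = 5.28×10⁻⁴ + 3.36×10⁻⁴ = 8.64×10⁻⁴ T.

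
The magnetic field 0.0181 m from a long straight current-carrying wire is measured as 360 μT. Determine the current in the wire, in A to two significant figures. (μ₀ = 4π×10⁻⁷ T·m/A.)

For a long straight wire B = μ₀I/(2πd), so I = 2πdB/μ₀.
I = 2π × 0.0181 × 3.60×10⁻⁴ / (4π×10⁻⁷) = 32.6 A.

I ≈ 33 A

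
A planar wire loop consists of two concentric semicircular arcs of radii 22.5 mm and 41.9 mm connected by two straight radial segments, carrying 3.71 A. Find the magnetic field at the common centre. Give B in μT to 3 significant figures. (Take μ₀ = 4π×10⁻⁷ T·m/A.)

The radial connectors point toward the centre, so dl × r̂ = 0 and they contribute nothing.
Each semicircle gives μ₀I/(4R): inner arc 5.18×10⁻⁵ T, outer arc 2.78×10⁻⁵ T.
The two arcs carry current in opposite angular senses, so their fields oppose: B = |5.18×10⁻⁵ − 2.78×10⁻⁵| = 2.40×10⁻⁵ T.

B ≈ 24.0 μT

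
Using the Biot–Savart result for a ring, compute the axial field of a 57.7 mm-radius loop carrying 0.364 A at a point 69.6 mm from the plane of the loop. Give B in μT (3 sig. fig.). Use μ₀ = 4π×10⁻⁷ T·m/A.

B ≈ 1.03 μT

On the axis of a circular loop, B = μ₀IR² / [2(R²+z²)^(3/2)].
R² + z² = (0.0577)² + (0.0696)² = 0.008173 m², and (R²+z²)^(3/2) = 7.39×10⁻⁴ m³.
B = (4π×10⁻⁷ × 0.364 × 0.003329) / (2 × 7.39×10⁻⁴) = 1.03×10⁻⁶ T.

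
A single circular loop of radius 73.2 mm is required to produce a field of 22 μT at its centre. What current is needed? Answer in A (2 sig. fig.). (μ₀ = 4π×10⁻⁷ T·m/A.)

I ≈ 2.6 A

At the centre of a circular loop B = μ₀I/(2R), so I = 2RB/μ₀.
With R = 0.0732 m, I = 2 × 0.0732 × 2.20×10⁻⁵ / (4π×10⁻⁷) = 2.56 A.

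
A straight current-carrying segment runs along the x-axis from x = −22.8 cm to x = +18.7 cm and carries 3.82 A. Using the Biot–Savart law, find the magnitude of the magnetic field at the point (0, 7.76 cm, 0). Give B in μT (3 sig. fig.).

For a finite straight segment, B = (μ₀I/4πd)(sinθ₁ + sinθ₂), where θ₁, θ₂ are the angles from the perpendicular to each end.
The perpendicular distance is d = 0.0776 m; the end-offsets along the wire are a = 0.228 m and b = 0.187 m.
sinθ₁ = 0.228/√(0.228²+0.0776²) = 0.9467; sinθ₂ = 0.187/√(0.187²+0.0776²) = 0.9236.
B = (4π×10⁻⁷ × 3.82) / (4π × 0.0776) × (0.9467 + 0.9236) = 9.21×10⁻⁶ T.

B ≈ 9.21 μT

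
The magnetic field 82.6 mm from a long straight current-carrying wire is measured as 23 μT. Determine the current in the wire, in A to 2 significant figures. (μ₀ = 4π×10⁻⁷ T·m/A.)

For a long straight wire B = μ₀I/(2πd), so I = 2πdB/μ₀.
I = 2π × 0.0826 × 2.30×10⁻⁵ / (4π×10⁻⁷) = 9.50 A.

I ≈ 9.5 A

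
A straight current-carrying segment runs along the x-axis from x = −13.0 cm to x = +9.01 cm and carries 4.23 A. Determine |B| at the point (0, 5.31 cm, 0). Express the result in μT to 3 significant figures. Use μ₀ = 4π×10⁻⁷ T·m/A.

For a finite straight segment, B = (μ₀I/4πd)(sinθ₁ + sinθ₂), where θ₁, θ₂ are the angles from the perpendicular to each end.
The perpendicular distance is d = 0.0531 m; the end-offsets along the wire are a = 0.13 m and b = 0.0901 m.
sinθ₁ = 0.13/√(0.13²+0.0531²) = 0.9258; sinθ₂ = 0.0901/√(0.0901²+0.0531²) = 0.8615.
B = (4π×10⁻⁷ × 4.23) / (4π × 0.0531) × (0.9258 + 0.8615) = 1.42×10⁻⁵ T.

B ≈ 14.2 μT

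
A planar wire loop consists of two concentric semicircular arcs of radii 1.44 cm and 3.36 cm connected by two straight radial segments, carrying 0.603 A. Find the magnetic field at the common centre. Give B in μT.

The radial connectors point toward the centre, so dl × r̂ = 0 and they contribute nothing.
Each semicircle gives μ₀I/(4R): inner arc 1.32×10⁻⁵ T, outer arc 5.64×10⁻⁶ T.
The two arcs carry current in opposite angular senses, so their fields oppose: B = |1.32×10⁻⁵ − 5.64×10⁻⁶| = 7.52×10⁻⁶ T.

B ≈ 7.52 μT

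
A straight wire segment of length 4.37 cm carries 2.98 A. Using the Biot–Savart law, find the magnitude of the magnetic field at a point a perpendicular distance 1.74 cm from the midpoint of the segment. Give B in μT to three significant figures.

B ≈ 26.8 μT

For a finite straight segment, B = (μ₀I/4πd)(sinθ₁ + sinθ₂), where θ₁, θ₂ are the angles from the perpendicular to each end.
The perpendicular from the point meets the wire at its midpoint, so each end is L/2 = 0.02185 m away along the wire.
sinθ₁ = 0.02185/√(0.02185²+0.0174²) = 0.7823; sinθ₂ = 0.02185/√(0.02185²+0.0174²) = 0.7823.
B = (4π×10⁻⁷ × 2.98) / (4π × 0.0174) × (0.7823 + 0.7823) = 2.68×10⁻⁵ T.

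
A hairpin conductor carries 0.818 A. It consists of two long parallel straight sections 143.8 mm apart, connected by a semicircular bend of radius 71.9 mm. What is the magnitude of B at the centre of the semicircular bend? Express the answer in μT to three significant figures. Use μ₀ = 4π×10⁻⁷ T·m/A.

B ≈ 5.85 μT

The semicircular arc contributes B_arc = μ₀I·π/(4πR) = μ₀I/(4R) = 3.57×10⁻⁶ T.
Each semi-infinite lead is at perpendicular distance R = 0.0719 m from the centre, with the perpendicular foot at its near end, so it contributes μ₀I/(4πR); both point the same way, together 2.28×10⁻⁶ T.
Arc and leads all point the same direction: B = 3.57×10⁻⁶ + 2.28×10⁻⁶ = 5.85×10⁻⁶ T.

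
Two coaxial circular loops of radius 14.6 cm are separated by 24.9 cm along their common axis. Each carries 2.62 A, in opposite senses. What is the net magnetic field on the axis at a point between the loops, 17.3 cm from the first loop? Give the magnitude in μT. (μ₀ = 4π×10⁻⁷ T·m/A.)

B ≈ 4.84 μT

Each loop contributes B = μ₀IR²/[2(R²+z²)^(3/2)] on the axis, with z measured from that loop.
Loop 1 (z = 0.173 m): B₁ = 3.02×10⁻⁶ T. Loop 2 (z = 0.076 m): B₂ = 7.87×10⁻⁶ T.
The fields oppose: B = |B₁ − B₂| = 4.84×10⁻⁶ T.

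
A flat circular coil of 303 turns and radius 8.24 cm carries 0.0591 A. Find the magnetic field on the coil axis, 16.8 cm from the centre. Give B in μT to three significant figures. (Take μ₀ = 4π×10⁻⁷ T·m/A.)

B ≈ 11.7 μT

For an N-turn flat coil, B = Nμ₀IR²/[2(R²+z²)^(3/2)] with R = 0.0824 m, z = 0.168 m.
B = 303 × 3.85×10⁻⁸ T = 1.17×10⁻⁵ T.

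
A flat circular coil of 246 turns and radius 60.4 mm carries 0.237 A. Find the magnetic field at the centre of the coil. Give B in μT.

B ≈ 606 μT

For an N-turn flat coil, B = Nμ₀I/(2R) with R = 0.0604 m.
B = 246 × 2.47×10⁻⁶ T = 6.06×10⁻⁴ T.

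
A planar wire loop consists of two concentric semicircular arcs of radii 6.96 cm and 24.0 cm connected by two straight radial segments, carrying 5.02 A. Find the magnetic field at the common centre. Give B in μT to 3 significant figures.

B ≈ 16.1 μT

The radial connectors point toward the centre, so dl × r̂ = 0 and they contribute nothing.
Each semicircle gives μ₀I/(4R): inner arc 2.27×10⁻⁵ T, outer arc 6.57×10⁻⁶ T.
The two arcs carry current in opposite angular senses, so their fields oppose: B = |2.27×10⁻⁵ − 6.57×10⁻⁶| = 1.61×10⁻⁵ T.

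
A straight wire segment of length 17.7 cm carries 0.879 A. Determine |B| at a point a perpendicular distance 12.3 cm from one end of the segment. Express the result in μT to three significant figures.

B ≈ 0.587 μT

For a finite straight segment, B = (μ₀I/4πd)(sinθ₁ + sinθ₂), where θ₁, θ₂ are the angles from the perpendicular to each end.
The perpendicular foot is at one end, so the two end-offsets along the wire are 0 and L = 0.177 m.
sinθ₁ = 0/√(0²+0.123²) = 0.0000; sinθ₂ = 0.177/√(0.177²+0.123²) = 0.8212.
B = (4π×10⁻⁷ × 0.879) / (4π × 0.123) × (0.0000 + 0.8212) = 5.87×10⁻⁷ T.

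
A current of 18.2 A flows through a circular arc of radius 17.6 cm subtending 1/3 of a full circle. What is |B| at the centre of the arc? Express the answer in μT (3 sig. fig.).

The Biot–Savart field of a circular arc at its centre is B = μ₀Iφ/(4πR), with φ = 2.094 rad.
B = (4π×10⁻⁷ × 18.2 × 2.094) / (4π × 0.176) = 2.17×10⁻⁵ T.

B ≈ 21.7 μT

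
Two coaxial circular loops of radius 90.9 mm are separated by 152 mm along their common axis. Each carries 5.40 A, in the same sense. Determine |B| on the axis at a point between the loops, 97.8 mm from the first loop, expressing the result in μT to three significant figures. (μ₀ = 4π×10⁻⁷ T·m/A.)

B ≈ 35.4 μT

Each loop contributes B = μ₀IR²/[2(R²+z²)^(3/2)] on the axis, with z measured from that loop.
Loop 1 (z = 0.0978 m): B₁ = 1.18×10⁻⁵ T. Loop 2 (z = 0.0542 m): B₂ = 2.37×10⁻⁵ T.
The fields add: B = B₁ + B₂ = 3.54×10⁻⁵ T.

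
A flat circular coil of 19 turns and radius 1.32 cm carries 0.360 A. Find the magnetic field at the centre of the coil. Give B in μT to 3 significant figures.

For an N-turn flat coil, B = Nμ₀I/(2R) with R = 0.0132 m.
B = 19 × 1.71×10⁻⁵ T = 3.26×10⁻⁴ T.

B ≈ 326 μT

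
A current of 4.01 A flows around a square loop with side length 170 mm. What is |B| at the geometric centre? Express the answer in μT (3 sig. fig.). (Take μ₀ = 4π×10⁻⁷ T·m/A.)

B ≈ 26.7 μT

Each side is a finite straight segment at perpendicular distance d = a/(2 tan(π/4)) = 0.085 m from the centre, with end-angles ±π/4.
One side contributes B₁ = (μ₀I/4πd)·2 sin(π/4) = 6.67×10⁻⁶ T.
All 4 sides add in the same direction: B = 4 × 6.67×10⁻⁶ = 2.67×10⁻⁵ T.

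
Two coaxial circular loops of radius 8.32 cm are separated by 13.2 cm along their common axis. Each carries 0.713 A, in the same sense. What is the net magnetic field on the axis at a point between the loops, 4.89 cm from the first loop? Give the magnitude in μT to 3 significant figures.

B ≈ 5.36 μT

Each loop contributes B = μ₀IR²/[2(R²+z²)^(3/2)] on the axis, with z measured from that loop.
Loop 1 (z = 0.0489 m): B₁ = 3.45×10⁻⁶ T. Loop 2 (z = 0.0831 m): B₂ = 1.91×10⁻⁶ T.
The fields add: B = B₁ + B₂ = 5.36×10⁻⁶ T.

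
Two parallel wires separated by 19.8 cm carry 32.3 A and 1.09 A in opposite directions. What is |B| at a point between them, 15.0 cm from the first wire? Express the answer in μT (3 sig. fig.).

B ≈ 47.6 μT

Each long wire gives B = μ₀I/(2πd). Distances are d₁ = 0.15 m and d₂ = 0.048 m.
B₁ = 4.31×10⁻⁵ T, B₂ = 4.54×10⁻⁶ T.
Between antiparallel currents both contributions point the same way, so they add. B = B₁ + B₂ = 4.31×10⁻⁵ + 4.54×10⁻⁶ = 4.76×10⁻⁵ T.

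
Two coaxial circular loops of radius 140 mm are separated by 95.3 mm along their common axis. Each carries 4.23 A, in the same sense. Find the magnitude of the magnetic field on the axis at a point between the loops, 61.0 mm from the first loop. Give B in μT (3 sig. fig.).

B ≈ 32.0 μT

Each loop contributes B = μ₀IR²/[2(R²+z²)^(3/2)] on the axis, with z measured from that loop.
Loop 1 (z = 0.061 m): B₁ = 1.46×10⁻⁵ T. Loop 2 (z = 0.0343 m): B₂ = 1.74×10⁻⁵ T.
The fields add: B = B₁ + B₂ = 3.20×10⁻⁵ T.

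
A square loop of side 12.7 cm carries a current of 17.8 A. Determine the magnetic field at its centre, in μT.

Each side is a finite straight segment at perpendicular distance d = a/(2 tan(π/4)) = 0.0635 m from the centre, with end-angles ±π/4.
One side contributes B₁ = (μ₀I/4πd)·2 sin(π/4) = 3.96×10⁻⁵ T.
All 4 sides add in the same direction: B = 4 × 3.96×10⁻⁵ = 1.59×10⁻⁴ T.

B ≈ 159 μT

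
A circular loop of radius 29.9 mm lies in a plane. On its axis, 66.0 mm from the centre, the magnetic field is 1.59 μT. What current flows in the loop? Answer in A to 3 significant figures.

On the axis of a loop, B = μ₀IR²/[2(R²+z²)^(3/2)], so I = 2B(R²+z²)^(3/2)/(μ₀R²).
R² + z² = 0.000894 + 0.004356 = 0.00525 m²; raised to 3/2 gives 3.80×10⁻⁴ m³.
I = 2 × 1.59×10⁻⁶ × 3.80×10⁻⁴ / (1.26×10⁻⁶ × 0.000894) = 1.08 A.

I ≈ 1.08 A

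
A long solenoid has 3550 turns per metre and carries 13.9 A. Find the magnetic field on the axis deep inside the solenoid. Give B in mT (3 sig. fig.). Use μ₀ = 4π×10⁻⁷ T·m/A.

B ≈ 62.0 mT

Inside a long solenoid, B = μ₀nI with n = 3550 turns/m.
B = 4π×10⁻⁷ × 3550 × 13.9 = 6.20×10⁻² T.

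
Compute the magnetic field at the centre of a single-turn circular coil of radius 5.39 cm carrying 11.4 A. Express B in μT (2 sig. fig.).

At the centre of a circular loop the Biot–Savart law gives B = μ₀I/(2R).
B = (4π×10⁻⁷ × 11.4) / (2 × 0.0539) = 1.33×10⁻⁴ T.

B ≈ 130 μT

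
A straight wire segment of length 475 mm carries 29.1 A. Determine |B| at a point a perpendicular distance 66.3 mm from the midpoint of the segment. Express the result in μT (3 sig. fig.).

For a finite straight segment, B = (μ₀I/4πd)(sinθ₁ + sinθ₂), where θ₁, θ₂ are the angles from the perpendicular to each end.
The perpendicular from the point meets the wire at its midpoint, so each end is L/2 = 0.2375 m away along the wire.
sinθ₁ = 0.2375/√(0.2375²+0.0663²) = 0.9632; sinθ₂ = 0.2375/√(0.2375²+0.0663²) = 0.9632.
B = (4π×10⁻⁷ × 29.1) / (4π × 0.0663) × (0.9632 + 0.9632) = 8.46×10⁻⁵ T.

B ≈ 84.6 μT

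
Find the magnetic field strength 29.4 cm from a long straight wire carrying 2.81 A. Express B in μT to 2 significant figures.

For an infinitely long straight wire, B = μ₀I/(2πd).
B = (4π×10⁻⁷ × 2.81) / (2π × 0.294) = 1.91×10⁻⁶ T.

B ≈ 1.9 μT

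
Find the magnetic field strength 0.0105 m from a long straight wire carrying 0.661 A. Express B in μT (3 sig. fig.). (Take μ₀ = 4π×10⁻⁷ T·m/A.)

For an infinitely long straight wire, B = μ₀I/(2πd).
B = (4π×10⁻⁷ × 0.661) / (2π × 0.0105) = 1.26×10⁻⁵ T.

B ≈ 12.6 μT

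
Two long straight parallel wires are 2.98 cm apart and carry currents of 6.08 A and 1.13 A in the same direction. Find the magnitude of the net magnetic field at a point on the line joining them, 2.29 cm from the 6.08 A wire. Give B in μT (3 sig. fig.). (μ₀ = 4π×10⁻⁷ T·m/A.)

B ≈ 20.3 μT

Each long wire gives B = μ₀I/(2πd). Distances are d₁ = 0.0229 m and d₂ = 0.0069 m.
B₁ = 5.31×10⁻⁵ T, B₂ = 3.28×10⁻⁵ T.
Between parallel currents the two contributions point in opposite directions, so they subtract. B = |B₁ − B₂| = |5.31×10⁻⁵ − 3.28×10⁻⁵| = 2.03×10⁻⁵ T.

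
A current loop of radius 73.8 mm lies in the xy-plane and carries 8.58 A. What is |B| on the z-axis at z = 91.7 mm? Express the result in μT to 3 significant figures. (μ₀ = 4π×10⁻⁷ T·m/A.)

On the axis of a circular loop, B = μ₀IR² / [2(R²+z²)^(3/2)].
R² + z² = (0.0738)² + (0.0917)² = 0.01386 m², and (R²+z²)^(3/2) = 1.63×10⁻³ m³.
B = (4π×10⁻⁷ × 8.58 × 0.005446) / (2 × 1.63×10⁻³) = 1.80×10⁻⁵ T.

B ≈ 18.0 μT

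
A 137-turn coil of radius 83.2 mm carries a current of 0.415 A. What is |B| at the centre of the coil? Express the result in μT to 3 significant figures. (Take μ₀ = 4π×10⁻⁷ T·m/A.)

For an N-turn flat coil, B = Nμ₀I/(2R) with R = 0.0832 m.
B = 137 × 3.13×10⁻⁶ T = 4.29×10⁻⁴ T.

B ≈ 429 μT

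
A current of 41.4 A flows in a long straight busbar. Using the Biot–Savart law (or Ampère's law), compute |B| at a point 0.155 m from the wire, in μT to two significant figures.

B ≈ 53 μT

For an infinitely long straight wire, B = μ₀I/(2πd).
B = (4π×10⁻⁷ × 41.4) / (2π × 0.155) = 5.34×10⁻⁵ T.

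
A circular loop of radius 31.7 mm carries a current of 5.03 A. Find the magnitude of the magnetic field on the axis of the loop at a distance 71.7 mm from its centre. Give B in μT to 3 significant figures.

B ≈ 6.59 μT

On the axis of a circular loop, B = μ₀IR² / [2(R²+z²)^(3/2)].
R² + z² = (0.0317)² + (0.0717)² = 0.006146 m², and (R²+z²)^(3/2) = 4.82×10⁻⁴ m³.
B = (4π×10⁻⁷ × 5.03 × 0.001005) / (2 × 4.82×10⁻⁴) = 6.59×10⁻⁶ T.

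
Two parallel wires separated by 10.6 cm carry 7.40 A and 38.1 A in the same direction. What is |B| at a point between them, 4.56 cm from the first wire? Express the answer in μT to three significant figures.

B ≈ 93.7 μT

Each long wire gives B = μ₀I/(2πd). Distances are d₁ = 0.0456 m and d₂ = 0.0604 m.
B₁ = 3.25×10⁻⁵ T, B₂ = 1.26×10⁻⁴ T.
Between parallel currents the two contributions point in opposite directions, so they subtract. B = |B₁ − B₂| = |3.25×10⁻⁵ − 1.26×10⁻⁴| = 9.37×10⁻⁵ T.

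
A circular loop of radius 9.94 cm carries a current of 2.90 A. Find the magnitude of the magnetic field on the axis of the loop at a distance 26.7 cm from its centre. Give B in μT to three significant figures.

B ≈ 0.779 μT

On the axis of a circular loop, B = μ₀IR² / [2(R²+z²)^(3/2)].
R² + z² = (0.0994)² + (0.267)² = 0.08117 m², and (R²+z²)^(3/2) = 2.31×10⁻² m³.
B = (4π×10⁻⁷ × 2.90 × 0.00988) / (2 × 2.31×10⁻²) = 7.79×10⁻⁷ T.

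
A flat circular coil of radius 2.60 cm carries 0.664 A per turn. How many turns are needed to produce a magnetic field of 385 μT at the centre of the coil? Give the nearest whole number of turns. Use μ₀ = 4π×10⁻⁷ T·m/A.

For an N-turn coil, B = Nμ₀I/(2R). A single turn gives B₁ = 1.60×10⁻⁵ T with R = 0.026 m.
N = B/B₁ = 3.85×10⁻⁴ / 1.60×10⁻⁵ = 23.99.

N = 24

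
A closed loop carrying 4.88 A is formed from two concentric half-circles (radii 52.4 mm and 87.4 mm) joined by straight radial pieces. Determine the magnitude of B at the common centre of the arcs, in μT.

B ≈ 11.7 μT

The radial connectors point toward the centre, so dl × r̂ = 0 and they contribute nothing.
Each semicircle gives μ₀I/(4R): inner arc 2.93×10⁻⁵ T, outer arc 1.75×10⁻⁵ T.
The two arcs carry current in opposite angular senses, so their fields oppose: B = |2.93×10⁻⁵ − 1.75×10⁻⁵| = 1.17×10⁻⁵ T.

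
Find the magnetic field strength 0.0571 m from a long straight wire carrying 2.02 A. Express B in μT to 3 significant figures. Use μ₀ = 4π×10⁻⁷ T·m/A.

B ≈ 7.08 μT

For an infinitely long straight wire, B = μ₀I/(2πd).
B = (4π×10⁻⁷ × 2.02) / (2π × 0.0571) = 7.08×10⁻⁶ T.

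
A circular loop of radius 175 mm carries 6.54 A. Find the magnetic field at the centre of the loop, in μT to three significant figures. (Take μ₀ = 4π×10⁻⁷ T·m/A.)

B ≈ 23.5 μT

At the centre of a circular loop the Biot–Savart law gives B = μ₀I/(2R).
B = (4π×10⁻⁷ × 6.54) / (2 × 0.175) = 2.35×10⁻⁵ T.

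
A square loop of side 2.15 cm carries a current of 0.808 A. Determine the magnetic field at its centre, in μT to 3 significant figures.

B ≈ 42.5 μT

Each side is a finite straight segment at perpendicular distance d = a/(2 tan(π/4)) = 0.01075 m from the centre, with end-angles ±π/4.
One side contributes B₁ = (μ₀I/4πd)·2 sin(π/4) = 1.06×10⁻⁵ T.
All 4 sides add in the same direction: B = 4 × 1.06×10⁻⁵ = 4.25×10⁻⁵ T.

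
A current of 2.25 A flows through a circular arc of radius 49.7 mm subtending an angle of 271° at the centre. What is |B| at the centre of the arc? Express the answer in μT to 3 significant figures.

The Biot–Savart field of a circular arc at its centre is B = μ₀Iφ/(4πR), with φ = 4.73 rad.
B = (4π×10⁻⁷ × 2.25 × 4.73) / (4π × 0.0497) = 2.14×10⁻⁵ T.

B ≈ 21.4 μT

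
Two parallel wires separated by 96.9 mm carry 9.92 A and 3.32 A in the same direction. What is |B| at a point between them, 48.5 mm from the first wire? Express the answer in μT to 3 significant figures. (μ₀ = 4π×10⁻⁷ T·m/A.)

Each long wire gives B = μ₀I/(2πd). Distances are d₁ = 0.0485 m and d₂ = 0.0484 m.
B₁ = 4.09×10⁻⁵ T, B₂ = 1.37×10⁻⁵ T.
Between parallel currents the two contributions point in opposite directions, so they subtract. B = |B₁ − B₂| = |4.09×10⁻⁵ − 1.37×10⁻⁵| = 2.72×10⁻⁵ T.

B ≈ 27.2 μT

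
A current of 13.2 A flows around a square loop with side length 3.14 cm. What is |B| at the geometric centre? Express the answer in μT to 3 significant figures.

Each side is a finite straight segment at perpendicular distance d = a/(2 tan(π/4)) = 0.0157 m from the centre, with end-angles ±π/4.
One side contributes B₁ = (μ₀I/4πd)·2 sin(π/4) = 1.19×10⁻⁴ T.
All 4 sides add in the same direction: B = 4 × 1.19×10⁻⁴ = 4.76×10⁻⁴ T.

B ≈ 476 μT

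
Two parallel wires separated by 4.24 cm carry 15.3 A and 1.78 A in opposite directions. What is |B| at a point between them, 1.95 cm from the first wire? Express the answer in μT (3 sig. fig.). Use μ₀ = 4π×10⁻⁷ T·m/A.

B ≈ 172 μT

Each long wire gives B = μ₀I/(2πd). Distances are d₁ = 0.0195 m and d₂ = 0.0229 m.
B₁ = 1.57×10⁻⁴ T, B₂ = 1.55×10⁻⁵ T.
Between antiparallel currents both contributions point the same way, so they add. B = B₁ + B₂ = 1.57×10⁻⁴ + 1.55×10⁻⁵ = 1.72×10⁻⁴ T.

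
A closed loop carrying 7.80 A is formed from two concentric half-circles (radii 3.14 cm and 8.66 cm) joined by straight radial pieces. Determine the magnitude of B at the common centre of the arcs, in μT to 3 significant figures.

The radial connectors point toward the centre, so dl × r̂ = 0 and they contribute nothing.
Each semicircle gives μ₀I/(4R): inner arc 7.80×10⁻⁵ T, outer arc 2.83×10⁻⁵ T.
The two arcs carry current in opposite angular senses, so their fields oppose: B = |7.80×10⁻⁵ − 2.83×10⁻⁵| = 4.97×10⁻⁵ T.

B ≈ 49.7 μT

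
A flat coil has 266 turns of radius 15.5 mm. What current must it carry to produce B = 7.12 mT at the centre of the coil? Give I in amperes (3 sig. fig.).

For an N-turn coil, B = Nμ₀I/(2R) with R = 0.0155 m, so I = 2RB/(Nμ₀) = 2 × 0.0155 × 7.12×10⁻³ / (266 × 4π×10⁻⁷) = 0.660 A.

I ≈ 0.660 A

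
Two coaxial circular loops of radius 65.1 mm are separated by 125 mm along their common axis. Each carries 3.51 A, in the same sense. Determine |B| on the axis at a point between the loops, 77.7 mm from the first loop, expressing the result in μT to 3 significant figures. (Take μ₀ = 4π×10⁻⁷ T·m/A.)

B ≈ 26.9 μT

Each loop contributes B = μ₀IR²/[2(R²+z²)^(3/2)] on the axis, with z measured from that loop.
Loop 1 (z = 0.0777 m): B₁ = 8.97×10⁻⁶ T. Loop 2 (z = 0.0473 m): B₂ = 1.79×10⁻⁵ T.
The fields add: B = B₁ + B₂ = 2.69×10⁻⁵ T.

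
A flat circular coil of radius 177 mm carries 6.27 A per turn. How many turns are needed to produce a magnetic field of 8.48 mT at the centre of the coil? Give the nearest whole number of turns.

For an N-turn coil, B = Nμ₀I/(2R). A single turn gives B₁ = 2.23×10⁻⁵ T with R = 0.177 m.
N = B/B₁ = 8.48×10⁻³ / 2.23×10⁻⁵ = 381.00.

N = 381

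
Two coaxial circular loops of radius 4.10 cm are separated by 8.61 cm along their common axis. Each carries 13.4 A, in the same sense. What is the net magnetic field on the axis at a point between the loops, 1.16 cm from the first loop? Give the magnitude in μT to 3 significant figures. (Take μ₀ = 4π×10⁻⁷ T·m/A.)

B ≈ 206 μT

Each loop contributes B = μ₀IR²/[2(R²+z²)^(3/2)] on the axis, with z measured from that loop.
Loop 1 (z = 0.0116 m): B₁ = 1.83×10⁻⁴ T. Loop 2 (z = 0.0745 m): B₂ = 2.30×10⁻⁵ T.
The fields add: B = B₁ + B₂ = 2.06×10⁻⁴ T.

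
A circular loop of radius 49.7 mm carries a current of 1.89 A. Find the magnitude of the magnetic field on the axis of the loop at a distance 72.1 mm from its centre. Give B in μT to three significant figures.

B ≈ 4.37 μT

On the axis of a circular loop, B = μ₀IR² / [2(R²+z²)^(3/2)].
R² + z² = (0.0497)² + (0.0721)² = 0.007668 m², and (R²+z²)^(3/2) = 6.72×10⁻⁴ m³.
B = (4π×10⁻⁷ × 1.89 × 0.00247) / (2 × 6.72×10⁻⁴) = 4.37×10⁻⁶ T.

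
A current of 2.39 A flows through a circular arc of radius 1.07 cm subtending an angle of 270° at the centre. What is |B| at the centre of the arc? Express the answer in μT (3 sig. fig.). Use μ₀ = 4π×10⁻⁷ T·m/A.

The Biot–Savart field of a circular arc at its centre is B = μ₀Iφ/(4πR), with φ = 4.712 rad.
B = (4π×10⁻⁷ × 2.39 × 4.712) / (4π × 0.0107) = 1.05×10⁻⁴ T.

B ≈ 105 μT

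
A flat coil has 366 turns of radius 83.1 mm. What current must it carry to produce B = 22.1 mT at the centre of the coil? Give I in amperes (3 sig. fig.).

I ≈ 7.99 A

For an N-turn coil, B = Nμ₀I/(2R) with R = 0.0831 m, so I = 2RB/(Nμ₀) = 2 × 0.0831 × 2.21×10⁻² / (366 × 4π×10⁻⁷) = 7.99 A.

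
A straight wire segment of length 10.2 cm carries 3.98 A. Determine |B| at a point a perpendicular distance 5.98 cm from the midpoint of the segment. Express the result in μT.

B ≈ 8.64 μT

For a finite straight segment, B = (μ₀I/4πd)(sinθ₁ + sinθ₂), where θ₁, θ₂ are the angles from the perpendicular to each end.
The perpendicular from the point meets the wire at its midpoint, so each end is L/2 = 0.051 m away along the wire.
sinθ₁ = 0.051/√(0.051²+0.0598²) = 0.6489; sinθ₂ = 0.051/√(0.051²+0.0598²) = 0.6489.
B = (4π×10⁻⁷ × 3.98) / (4π × 0.0598) × (0.6489 + 0.6489) = 8.64×10⁻⁶ T.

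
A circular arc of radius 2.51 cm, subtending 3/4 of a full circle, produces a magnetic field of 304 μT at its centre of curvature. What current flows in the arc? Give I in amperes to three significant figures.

I ≈ 16.2 A

For a circular arc, B = μ₀Iφ/(4πR) with φ in radians; here φ = 4.712 rad.
So I = 4πRB/(μ₀φ) = 4π × 0.0251 × 3.04×10⁻⁴ / (4π×10⁻⁷ × 4.712) = 16.2 A.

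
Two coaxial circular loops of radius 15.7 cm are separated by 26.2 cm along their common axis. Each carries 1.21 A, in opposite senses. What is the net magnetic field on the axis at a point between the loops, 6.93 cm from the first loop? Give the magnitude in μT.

B ≈ 2.49 μT

Each loop contributes B = μ₀IR²/[2(R²+z²)^(3/2)] on the axis, with z measured from that loop.
Loop 1 (z = 0.0693 m): B₁ = 3.71×10⁻⁶ T. Loop 2 (z = 0.1927 m): B₂ = 1.22×10⁻⁶ T.
The fields oppose: B = |B₁ − B₂| = 2.49×10⁻⁶ T.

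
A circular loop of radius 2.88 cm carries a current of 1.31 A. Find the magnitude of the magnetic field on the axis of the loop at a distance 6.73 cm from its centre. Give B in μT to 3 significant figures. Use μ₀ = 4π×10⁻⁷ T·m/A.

B ≈ 1.74 μT

On the axis of a circular loop, B = μ₀IR² / [2(R²+z²)^(3/2)].
R² + z² = (0.0288)² + (0.0673)² = 0.005359 m², and (R²+z²)^(3/2) = 3.92×10⁻⁴ m³.
B = (4π×10⁻⁷ × 1.31 × 0.0008294) / (2 × 3.92×10⁻⁴) = 1.74×10⁻⁶ T.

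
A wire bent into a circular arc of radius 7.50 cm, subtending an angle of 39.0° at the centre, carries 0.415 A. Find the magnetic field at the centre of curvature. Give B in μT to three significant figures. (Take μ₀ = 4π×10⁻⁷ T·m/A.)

The Biot–Savart field of a circular arc at its centre is B = μ₀Iφ/(4πR), with φ = 0.6807 rad.
B = (4π×10⁻⁷ × 0.415 × 0.6807) / (4π × 0.075) = 3.77×10⁻⁷ T.

B ≈ 0.377 μT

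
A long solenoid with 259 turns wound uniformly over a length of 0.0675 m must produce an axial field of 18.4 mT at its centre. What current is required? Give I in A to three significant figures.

Inside a long solenoid B = μ₀nI with n = 3837 m⁻¹, so I = B/(μ₀n).
I = 1.84×10⁻² / (4π×10⁻⁷ × 3837) = 3.82 A.

I ≈ 3.82 A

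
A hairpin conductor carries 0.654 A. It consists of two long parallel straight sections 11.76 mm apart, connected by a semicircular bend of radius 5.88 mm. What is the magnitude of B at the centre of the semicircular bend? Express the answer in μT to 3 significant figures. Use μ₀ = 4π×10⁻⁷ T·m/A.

B ≈ 57.2 μT

The semicircular arc contributes B_arc = μ₀I·π/(4πR) = μ₀I/(4R) = 3.49×10⁻⁵ T.
Each semi-infinite lead is at perpendicular distance R = 0.00588 m from the centre, with the perpendicular foot at its near end, so it contributes μ₀I/(4πR); both point the same way, together 2.22×10⁻⁵ T.
Arc and leads all point the same direction: B = 3.49×10⁻⁵ + 2.22×10⁻⁵ = 5.72×10⁻⁵ T.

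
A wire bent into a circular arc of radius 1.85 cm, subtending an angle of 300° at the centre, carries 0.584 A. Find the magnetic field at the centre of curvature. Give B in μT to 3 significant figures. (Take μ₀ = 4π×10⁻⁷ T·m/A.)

The Biot–Savart field of a circular arc at its centre is B = μ₀Iφ/(4πR), with φ = 5.236 rad.
B = (4π×10⁻⁷ × 0.584 × 5.236) / (4π × 0.0185) = 1.65×10⁻⁵ T.

B ≈ 16.5 μT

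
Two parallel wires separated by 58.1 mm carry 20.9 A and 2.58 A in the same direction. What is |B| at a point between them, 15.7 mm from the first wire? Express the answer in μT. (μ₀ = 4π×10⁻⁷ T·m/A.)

B ≈ 254 μT

Each long wire gives B = μ₀I/(2πd). Distances are d₁ = 0.0157 m and d₂ = 0.0424 m.
B₁ = 2.66×10⁻⁴ T, B₂ = 1.22×10⁻⁵ T.
Between parallel currents the two contributions point in opposite directions, so they subtract. B = |B₁ − B₂| = |2.66×10⁻⁴ − 1.22×10⁻⁵| = 2.54×10⁻⁴ T.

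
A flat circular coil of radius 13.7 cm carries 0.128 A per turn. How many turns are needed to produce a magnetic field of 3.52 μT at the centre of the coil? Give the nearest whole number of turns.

For an N-turn coil, B = Nμ₀I/(2R). A single turn gives B₁ = 5.87×10⁻⁷ T with R = 0.137 m.
N = B/B₁ = 3.52×10⁻⁶ / 5.87×10⁻⁷ = 6.00.

N = 6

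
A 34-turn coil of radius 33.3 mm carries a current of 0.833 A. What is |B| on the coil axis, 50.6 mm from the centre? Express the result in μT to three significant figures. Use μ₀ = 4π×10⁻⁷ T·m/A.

For an N-turn flat coil, B = Nμ₀IR²/[2(R²+z²)^(3/2)] with R = 0.0333 m, z = 0.0506 m.
B = 34 × 2.61×10⁻⁶ T = 8.88×10⁻⁵ T.

B ≈ 88.8 μT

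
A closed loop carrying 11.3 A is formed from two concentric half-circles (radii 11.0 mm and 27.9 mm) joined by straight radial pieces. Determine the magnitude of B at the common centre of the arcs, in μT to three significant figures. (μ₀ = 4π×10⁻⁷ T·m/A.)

B ≈ 195 μT

The radial connectors point toward the centre, so dl × r̂ = 0 and they contribute nothing.
Each semicircle gives μ₀I/(4R): inner arc 3.23×10⁻⁴ T, outer arc 1.27×10⁻⁴ T.
The two arcs carry current in opposite angular senses, so their fields oppose: B = |3.23×10⁻⁴ − 1.27×10⁻⁴| = 1.95×10⁻⁴ T.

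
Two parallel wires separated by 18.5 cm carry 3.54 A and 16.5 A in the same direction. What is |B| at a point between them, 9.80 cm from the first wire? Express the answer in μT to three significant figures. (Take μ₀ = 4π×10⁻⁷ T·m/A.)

Each long wire gives B = μ₀I/(2πd). Distances are d₁ = 0.098 m and d₂ = 0.087 m.
B₁ = 7.22×10⁻⁶ T, B₂ = 3.79×10⁻⁵ T.
Between parallel currents the two contributions point in opposite directions, so they subtract. B = |B₁ − B₂| = |7.22×10⁻⁶ − 3.79×10⁻⁵| = 3.07×10⁻⁵ T.

B ≈ 30.7 μT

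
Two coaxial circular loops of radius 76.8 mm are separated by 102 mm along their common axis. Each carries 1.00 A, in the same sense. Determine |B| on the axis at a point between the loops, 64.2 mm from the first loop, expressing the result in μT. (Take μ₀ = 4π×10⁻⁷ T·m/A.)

Each loop contributes B = μ₀IR²/[2(R²+z²)^(3/2)] on the axis, with z measured from that loop.
Loop 1 (z = 0.0642 m): B₁ = 3.69×10⁻⁶ T. Loop 2 (z = 0.0378 m): B₂ = 5.91×10⁻⁶ T.
The fields add: B = B₁ + B₂ = 9.60×10⁻⁶ T.

B ≈ 9.60 μT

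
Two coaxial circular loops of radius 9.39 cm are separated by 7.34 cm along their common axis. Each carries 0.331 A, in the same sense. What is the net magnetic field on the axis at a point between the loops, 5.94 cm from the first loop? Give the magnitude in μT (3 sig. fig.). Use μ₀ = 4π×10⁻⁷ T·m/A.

Each loop contributes B = μ₀IR²/[2(R²+z²)^(3/2)] on the axis, with z measured from that loop.
Loop 1 (z = 0.0594 m): B₁ = 1.34×10⁻⁶ T. Loop 2 (z = 0.014 m): B₂ = 2.14×10⁻⁶ T.
The fields add: B = B₁ + B₂ = 3.48×10⁻⁶ T.

B ≈ 3.48 μT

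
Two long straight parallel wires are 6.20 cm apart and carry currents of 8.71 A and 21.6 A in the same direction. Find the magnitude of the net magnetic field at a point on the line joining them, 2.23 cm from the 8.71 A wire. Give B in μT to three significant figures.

B ≈ 30.7 μT

Each long wire gives B = μ₀I/(2πd). Distances are d₁ = 0.0223 m and d₂ = 0.0397 m.
B₁ = 7.81×10⁻⁵ T, B₂ = 1.09×10⁻⁴ T.
Between parallel currents the two contributions point in opposite directions, so they subtract. B = |B₁ − B₂| = |7.81×10⁻⁵ − 1.09×10⁻⁴| = 3.07×10⁻⁵ T.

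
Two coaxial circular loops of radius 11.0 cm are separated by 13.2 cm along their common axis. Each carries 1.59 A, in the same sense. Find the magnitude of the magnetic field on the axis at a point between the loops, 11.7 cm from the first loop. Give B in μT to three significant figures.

B ≈ 11.8 μT

Each loop contributes B = μ₀IR²/[2(R²+z²)^(3/2)] on the axis, with z measured from that loop.
Loop 1 (z = 0.117 m): B₁ = 2.92×10⁻⁶ T. Loop 2 (z = 0.015 m): B₂ = 8.83×10⁻⁶ T.
The fields add: B = B₁ + B₂ = 1.18×10⁻⁵ T.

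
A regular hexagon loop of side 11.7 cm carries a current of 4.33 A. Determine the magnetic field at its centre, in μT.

Each side is a finite straight segment at perpendicular distance d = a/(2 tan(π/6)) = 0.1013 m from the centre, with end-angles ±π/6.
One side contributes B₁ = (μ₀I/4πd)·2 sin(π/6) = 4.27×10⁻⁶ T.
All 6 sides add in the same direction: B = 6 × 4.27×10⁻⁶ = 2.56×10⁻⁵ T.

B ≈ 25.6 μT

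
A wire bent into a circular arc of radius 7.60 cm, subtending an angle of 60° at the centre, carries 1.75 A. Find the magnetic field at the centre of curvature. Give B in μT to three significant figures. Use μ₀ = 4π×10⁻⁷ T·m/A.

The Biot–Savart field of a circular arc at its centre is B = μ₀Iφ/(4πR), with φ = 1.047 rad.
B = (4π×10⁻⁷ × 1.75 × 1.047) / (4π × 0.076) = 2.41×10⁻⁶ T.

B ≈ 2.41 μT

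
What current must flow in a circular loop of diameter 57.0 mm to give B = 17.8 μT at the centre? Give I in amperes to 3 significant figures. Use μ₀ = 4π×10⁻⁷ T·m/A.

At the centre of a circular loop B = μ₀I/(2R), so I = 2RB/μ₀.
With R = 0.0285 m, I = 2 × 0.0285 × 1.78×10⁻⁵ / (4π×10⁻⁷) = 0.807 A.

I ≈ 0.807 A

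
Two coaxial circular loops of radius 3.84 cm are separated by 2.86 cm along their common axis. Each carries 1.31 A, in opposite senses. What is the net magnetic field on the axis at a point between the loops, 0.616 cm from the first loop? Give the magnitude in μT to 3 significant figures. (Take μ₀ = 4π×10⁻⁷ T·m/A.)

B ≈ 6.84 μT

Each loop contributes B = μ₀IR²/[2(R²+z²)^(3/2)] on the axis, with z measured from that loop.
Loop 1 (z = 0.00616 m): B₁ = 2.06×10⁻⁵ T. Loop 2 (z = 0.02244 m): B₂ = 1.38×10⁻⁵ T.
The fields oppose: B = |B₁ − B₂| = 6.84×10⁻⁶ T.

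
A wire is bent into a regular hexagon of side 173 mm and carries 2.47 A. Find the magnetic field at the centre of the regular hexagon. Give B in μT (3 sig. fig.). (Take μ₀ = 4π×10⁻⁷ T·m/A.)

Each side is a finite straight segment at perpendicular distance d = a/(2 tan(π/6)) = 0.1498 m from the centre, with end-angles ±π/6.
One side contributes B₁ = (μ₀I/4πd)·2 sin(π/6) = 1.65×10⁻⁶ T.
All 6 sides add in the same direction: B = 6 × 1.65×10⁻⁶ = 9.89×10⁻⁶ T.

B ≈ 9.89 μT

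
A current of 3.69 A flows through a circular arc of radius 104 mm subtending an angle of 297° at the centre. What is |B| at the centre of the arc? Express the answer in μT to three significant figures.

B ≈ 18.4 μT

The Biot–Savart field of a circular arc at its centre is B = μ₀Iφ/(4πR), with φ = 5.184 rad.
B = (4π×10⁻⁷ × 3.69 × 5.184) / (4π × 0.104) = 1.84×10⁻⁵ T.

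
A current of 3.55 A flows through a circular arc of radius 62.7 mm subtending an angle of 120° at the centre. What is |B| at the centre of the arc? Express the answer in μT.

The Biot–Savart field of a circular arc at its centre is B = μ₀Iφ/(4πR), with φ = 2.094 rad.
B = (4π×10⁻⁷ × 3.55 × 2.094) / (4π × 0.0627) = 1.19×10⁻⁵ T.

B ≈ 11.9 μT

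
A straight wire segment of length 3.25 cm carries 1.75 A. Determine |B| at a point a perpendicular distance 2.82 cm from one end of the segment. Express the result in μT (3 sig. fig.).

B ≈ 4.69 μT

For a finite straight segment, B = (μ₀I/4πd)(sinθ₁ + sinθ₂), where θ₁, θ₂ are the angles from the perpendicular to each end.
The perpendicular foot is at one end, so the two end-offsets along the wire are 0 and L = 0.0325 m.
sinθ₁ = 0/√(0²+0.0282²) = 0.0000; sinθ₂ = 0.0325/√(0.0325²+0.0282²) = 0.7553.
B = (4π×10⁻⁷ × 1.75) / (4π × 0.0282) × (0.0000 + 0.7553) = 4.69×10⁻⁶ T.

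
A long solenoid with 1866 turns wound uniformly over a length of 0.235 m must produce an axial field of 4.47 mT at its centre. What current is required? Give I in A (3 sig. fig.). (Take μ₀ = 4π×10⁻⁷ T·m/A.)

I ≈ 0.448 A

Inside a long solenoid B = μ₀nI with n = 7940 m⁻¹, so I = B/(μ₀n).
I = 4.47×10⁻³ / (4π×10⁻⁷ × 7940) = 0.448 A.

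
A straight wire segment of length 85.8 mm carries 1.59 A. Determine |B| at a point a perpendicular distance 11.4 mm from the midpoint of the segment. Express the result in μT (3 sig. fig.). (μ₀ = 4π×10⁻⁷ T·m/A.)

For a finite straight segment, B = (μ₀I/4πd)(sinθ₁ + sinθ₂), where θ₁, θ₂ are the angles from the perpendicular to each end.
The perpendicular from the point meets the wire at its midpoint, so each end is L/2 = 0.0429 m away along the wire.
sinθ₁ = 0.0429/√(0.0429²+0.0114²) = 0.9665; sinθ₂ = 0.0429/√(0.0429²+0.0114²) = 0.9665.
B = (4π×10⁻⁷ × 1.59) / (4π × 0.0114) × (0.9665 + 0.9665) = 2.70×10⁻⁵ T.

B ≈ 27.0 μT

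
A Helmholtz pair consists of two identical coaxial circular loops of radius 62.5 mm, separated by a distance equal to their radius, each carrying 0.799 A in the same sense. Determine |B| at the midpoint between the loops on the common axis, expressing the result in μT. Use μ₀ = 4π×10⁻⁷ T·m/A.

B ≈ 11.5 μT

Each loop contributes B = μ₀IR²/[2(R²+z²)^(3/2)] on the axis, with z measured from that loop.
Loop 1 (z = 0.03125 m): B₁ = 5.75×10⁻⁶ T. Loop 2 (z = 0.03125 m): B₂ = 5.75×10⁻⁶ T.
The fields add: B = B₁ + B₂ = 1.15×10⁻⁵ T.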